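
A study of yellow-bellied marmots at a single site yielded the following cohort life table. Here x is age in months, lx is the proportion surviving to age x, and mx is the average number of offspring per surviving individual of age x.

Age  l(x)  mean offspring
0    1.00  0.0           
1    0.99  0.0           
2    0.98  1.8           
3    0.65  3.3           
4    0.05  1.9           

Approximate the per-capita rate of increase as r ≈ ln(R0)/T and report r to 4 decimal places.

0.5371

R0 = Σ lx·mx = 0 + 0 + 1.764 + 2.145 + 0.095 = 4.004
Σ x·lx·mx = 10.343; T = 10.343/4.004 = 2.58317…
r ≈ ln(R0)/T = ln(4.004)/2.58317… = 0.537052… → 0.5371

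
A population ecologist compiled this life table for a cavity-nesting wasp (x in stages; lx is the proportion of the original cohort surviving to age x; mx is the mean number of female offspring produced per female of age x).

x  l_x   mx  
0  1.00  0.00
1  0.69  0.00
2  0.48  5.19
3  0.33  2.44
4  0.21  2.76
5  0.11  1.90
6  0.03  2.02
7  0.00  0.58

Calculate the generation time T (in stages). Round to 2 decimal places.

2.68

lx·mx: 0, 0, 2.4912, 0.8052, 0.5796, 0.209, 0.0606, 0 → R0 = 4.1456
x·lx·mx: 0, 0, 4.9824, 2.4156, 2.3184, 1.045, 0.3636, 0 → Σ = 11.125
T = 11.125 / 4.1456 = 2.683568… → 2.68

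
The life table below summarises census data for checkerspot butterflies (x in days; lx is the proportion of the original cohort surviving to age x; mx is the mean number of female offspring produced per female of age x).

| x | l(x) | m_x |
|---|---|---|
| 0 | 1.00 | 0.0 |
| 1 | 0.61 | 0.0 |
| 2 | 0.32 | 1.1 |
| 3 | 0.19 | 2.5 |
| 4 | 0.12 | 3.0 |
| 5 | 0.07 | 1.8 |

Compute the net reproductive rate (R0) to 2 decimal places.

lx·mx by age: 0, 0, 0.352, 0.475, 0.36, 0.126
R0 = Σ lx·mx = 1.313 → 1.31

1.31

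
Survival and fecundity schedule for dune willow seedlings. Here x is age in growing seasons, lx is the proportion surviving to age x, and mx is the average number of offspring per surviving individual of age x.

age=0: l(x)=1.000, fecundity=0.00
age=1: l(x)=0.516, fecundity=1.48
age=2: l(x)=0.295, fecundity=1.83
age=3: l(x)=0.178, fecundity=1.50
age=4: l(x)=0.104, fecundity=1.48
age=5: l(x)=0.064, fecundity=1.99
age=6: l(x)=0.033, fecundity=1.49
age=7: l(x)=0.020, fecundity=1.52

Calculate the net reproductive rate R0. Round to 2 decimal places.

1.93

lx·mx by age: 0, 0.76368, 0.53985, 0.267, 0.15392, 0.12736, 0.04917, 0.0304
R0 = Σ lx·mx = 1.93138 → 1.93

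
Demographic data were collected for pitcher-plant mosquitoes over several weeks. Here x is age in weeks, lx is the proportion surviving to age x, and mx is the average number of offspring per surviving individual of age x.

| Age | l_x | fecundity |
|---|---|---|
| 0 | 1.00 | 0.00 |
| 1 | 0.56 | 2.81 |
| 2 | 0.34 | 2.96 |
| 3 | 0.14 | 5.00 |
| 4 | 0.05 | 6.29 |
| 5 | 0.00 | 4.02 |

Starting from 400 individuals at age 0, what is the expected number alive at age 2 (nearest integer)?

136

Expected survivors = N0 · l_2 = 400 × 0.34 = 136 → 136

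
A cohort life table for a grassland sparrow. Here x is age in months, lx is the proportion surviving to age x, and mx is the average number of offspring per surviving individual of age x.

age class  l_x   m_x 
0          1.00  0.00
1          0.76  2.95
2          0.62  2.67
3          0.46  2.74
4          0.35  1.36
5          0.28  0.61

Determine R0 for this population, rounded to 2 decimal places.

5.80

lx·mx by age: 0, 2.242, 1.6554, 1.2604, 0.476, 0.1708
R0 = Σ lx·mx = 5.8046 → 5.80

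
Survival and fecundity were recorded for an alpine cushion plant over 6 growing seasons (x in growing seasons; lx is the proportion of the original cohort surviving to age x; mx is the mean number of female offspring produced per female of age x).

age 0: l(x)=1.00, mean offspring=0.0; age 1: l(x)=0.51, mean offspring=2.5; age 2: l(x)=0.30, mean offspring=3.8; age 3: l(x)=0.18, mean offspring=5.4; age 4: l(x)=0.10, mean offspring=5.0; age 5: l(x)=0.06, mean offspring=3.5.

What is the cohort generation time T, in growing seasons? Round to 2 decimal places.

2.32

lx·mx: 0, 1.275, 1.14, 0.972, 0.5, 0.21 → R0 = 4.097
x·lx·mx: 0, 1.275, 2.28, 2.916, 2, 1.05 → Σ = 9.521
T = 9.521 / 4.097 = 2.323896… → 2.32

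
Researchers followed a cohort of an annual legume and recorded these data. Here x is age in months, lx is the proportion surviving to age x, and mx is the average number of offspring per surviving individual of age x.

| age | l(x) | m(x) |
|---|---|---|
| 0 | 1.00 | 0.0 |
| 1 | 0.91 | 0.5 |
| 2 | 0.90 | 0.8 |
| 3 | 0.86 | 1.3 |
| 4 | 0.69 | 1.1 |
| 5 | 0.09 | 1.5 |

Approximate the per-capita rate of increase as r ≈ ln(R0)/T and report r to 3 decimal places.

0.412

R0 = Σ lx·mx = 0 + 0.455 + 0.72 + 1.118 + 0.759 + 0.135 = 3.187
Σ x·lx·mx = 8.96; T = 8.96/3.187 = 2.81142…
r ≈ ln(R0)/T = ln(3.187)/2.81142… = 0.41228… → 0.412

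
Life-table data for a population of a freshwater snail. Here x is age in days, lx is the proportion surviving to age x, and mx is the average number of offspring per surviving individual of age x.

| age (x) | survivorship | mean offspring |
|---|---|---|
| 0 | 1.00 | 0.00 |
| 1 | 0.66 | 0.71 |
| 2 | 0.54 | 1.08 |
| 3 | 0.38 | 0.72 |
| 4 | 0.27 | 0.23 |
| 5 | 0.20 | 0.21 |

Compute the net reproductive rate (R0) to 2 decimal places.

1.43

lx·mx by age: 0, 0.4686, 0.5832, 0.2736, 0.0621, 0.042
R0 = Σ lx·mx = 1.4295 → 1.43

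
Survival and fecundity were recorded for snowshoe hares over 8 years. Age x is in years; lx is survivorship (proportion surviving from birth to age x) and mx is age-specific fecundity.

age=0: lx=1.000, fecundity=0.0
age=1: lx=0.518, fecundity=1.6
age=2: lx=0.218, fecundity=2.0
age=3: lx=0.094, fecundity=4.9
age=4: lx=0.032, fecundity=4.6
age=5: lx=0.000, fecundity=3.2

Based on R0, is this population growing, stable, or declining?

R0 = Σ lx·mx = 0 + 0.8288 + 0.436 + 0.4606 + 0.1472 + 0 = 1.8726
R0 > 1, so the population is growing.

growing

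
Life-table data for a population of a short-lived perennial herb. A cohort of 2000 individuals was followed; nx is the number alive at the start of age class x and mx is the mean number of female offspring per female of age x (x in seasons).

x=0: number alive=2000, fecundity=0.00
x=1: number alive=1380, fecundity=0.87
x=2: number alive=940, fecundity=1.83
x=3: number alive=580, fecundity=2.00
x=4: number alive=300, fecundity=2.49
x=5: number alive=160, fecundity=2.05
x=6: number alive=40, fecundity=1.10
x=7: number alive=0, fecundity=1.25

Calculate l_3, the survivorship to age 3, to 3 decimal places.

l_3 = n_3/n_0 = 580/2000 = 0.29 → 0.290

0.290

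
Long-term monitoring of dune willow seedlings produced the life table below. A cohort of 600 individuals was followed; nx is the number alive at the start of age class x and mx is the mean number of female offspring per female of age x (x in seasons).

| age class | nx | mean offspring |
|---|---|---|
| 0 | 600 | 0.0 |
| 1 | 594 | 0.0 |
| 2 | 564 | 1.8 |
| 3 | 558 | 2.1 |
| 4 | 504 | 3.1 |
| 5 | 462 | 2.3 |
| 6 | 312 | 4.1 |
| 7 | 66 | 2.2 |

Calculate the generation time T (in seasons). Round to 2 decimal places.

4.14

lx = nx/n0 = nx/600: 1, 0.99, 0.94, 0.93, 0.84, 0.77, 0.52, 0.11
lx·mx: 0, 0, 1.692, 1.953, 2.604, 1.771, 2.132, 0.242 → R0 = 10.394
x·lx·mx: 0, 0, 3.384, 5.859, 10.416, 8.855, 12.792, 1.694 → Σ = 43
T = 43 / 10.394 = 4.137002… → 4.14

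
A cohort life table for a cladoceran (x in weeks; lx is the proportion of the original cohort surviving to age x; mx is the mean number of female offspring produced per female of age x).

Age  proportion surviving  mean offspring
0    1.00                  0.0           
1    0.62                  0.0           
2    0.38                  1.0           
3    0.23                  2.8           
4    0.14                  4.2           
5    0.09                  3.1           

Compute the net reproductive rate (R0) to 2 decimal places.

lx·mx by age: 0, 0, 0.38, 0.644, 0.588, 0.279
R0 = Σ lx·mx = 1.891 → 1.89

1.89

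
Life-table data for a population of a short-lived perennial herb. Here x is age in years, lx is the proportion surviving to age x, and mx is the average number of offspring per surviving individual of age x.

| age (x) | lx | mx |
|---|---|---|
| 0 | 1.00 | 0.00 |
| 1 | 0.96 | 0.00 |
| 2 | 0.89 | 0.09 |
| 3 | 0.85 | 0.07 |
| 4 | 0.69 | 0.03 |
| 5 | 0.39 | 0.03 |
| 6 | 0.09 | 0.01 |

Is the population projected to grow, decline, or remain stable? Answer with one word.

declining

R0 = Σ lx·mx = 0 + 0 + 0.0801 + 0.0595 + 0.0207 + 0.0117 + 0.0009 = 0.1729
R0 < 1, so the population is declining.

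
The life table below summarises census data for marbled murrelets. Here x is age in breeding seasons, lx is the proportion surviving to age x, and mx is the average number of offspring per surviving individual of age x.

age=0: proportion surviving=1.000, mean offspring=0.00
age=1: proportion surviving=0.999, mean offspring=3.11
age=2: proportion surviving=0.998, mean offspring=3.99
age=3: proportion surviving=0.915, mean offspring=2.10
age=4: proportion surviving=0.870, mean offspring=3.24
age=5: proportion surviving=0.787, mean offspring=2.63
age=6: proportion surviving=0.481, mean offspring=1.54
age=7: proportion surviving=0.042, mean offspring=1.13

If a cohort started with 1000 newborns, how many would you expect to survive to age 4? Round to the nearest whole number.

870

Expected survivors = N0 · l_4 = 1000 × 0.870 = 870 → 870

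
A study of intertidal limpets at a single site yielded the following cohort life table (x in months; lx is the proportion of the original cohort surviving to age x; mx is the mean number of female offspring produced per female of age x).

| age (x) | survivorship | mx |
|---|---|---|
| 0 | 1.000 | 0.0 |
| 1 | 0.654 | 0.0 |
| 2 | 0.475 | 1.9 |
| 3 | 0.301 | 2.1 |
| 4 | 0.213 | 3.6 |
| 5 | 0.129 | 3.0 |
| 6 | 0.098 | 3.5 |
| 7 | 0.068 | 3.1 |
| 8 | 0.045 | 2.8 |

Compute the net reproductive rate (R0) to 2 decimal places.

lx·mx by age: 0, 0, 0.9025, 0.6321, 0.7668, 0.387, 0.343, 0.2108, 0.126
R0 = Σ lx·mx = 3.3682 → 3.37

3.37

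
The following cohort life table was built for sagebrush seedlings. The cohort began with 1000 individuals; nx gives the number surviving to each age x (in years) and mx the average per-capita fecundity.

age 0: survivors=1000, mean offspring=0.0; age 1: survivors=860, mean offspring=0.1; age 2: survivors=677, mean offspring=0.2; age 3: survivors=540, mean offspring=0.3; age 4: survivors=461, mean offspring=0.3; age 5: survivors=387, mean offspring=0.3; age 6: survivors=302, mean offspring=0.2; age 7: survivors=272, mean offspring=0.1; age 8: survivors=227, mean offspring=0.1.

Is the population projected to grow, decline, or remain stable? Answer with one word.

declining

lx = nx/n0 = nx/1000: 1, 0.86, 0.677, 0.54, 0.461, 0.387, 0.302, 0.272, 0.227
R0 = Σ lx·mx = 0 + 0.086 + 0.1354 + 0.162 + 0.1383 + 0.1161 + 0.0604 + 0.0272 + 0.0227 = 0.7481
R0 < 1, so the population is declining.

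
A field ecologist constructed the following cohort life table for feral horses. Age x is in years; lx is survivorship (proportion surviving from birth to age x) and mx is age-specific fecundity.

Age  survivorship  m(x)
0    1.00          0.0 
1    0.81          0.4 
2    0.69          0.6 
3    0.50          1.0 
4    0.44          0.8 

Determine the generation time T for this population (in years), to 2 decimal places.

lx·mx: 0, 0.324, 0.414, 0.5, 0.352 → R0 = 1.59
x·lx·mx: 0, 0.324, 0.828, 1.5, 1.408 → Σ = 4.06
T = 4.06 / 1.59 = 2.553459… → 2.55

2.55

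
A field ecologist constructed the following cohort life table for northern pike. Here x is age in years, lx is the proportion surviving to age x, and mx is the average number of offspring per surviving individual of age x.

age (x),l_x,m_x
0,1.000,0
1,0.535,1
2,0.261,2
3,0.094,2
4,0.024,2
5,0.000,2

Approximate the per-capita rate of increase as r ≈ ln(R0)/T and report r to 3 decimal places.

0.142

R0 = Σ lx·mx = 0 + 0.535 + 0.522 + 0.188 + 0.048 + 0 = 1.293
Σ x·lx·mx = 2.335; T = 2.335/1.293 = 1.80588…
r ≈ ln(R0)/T = ln(1.293)/1.80588… = 0.14229… → 0.142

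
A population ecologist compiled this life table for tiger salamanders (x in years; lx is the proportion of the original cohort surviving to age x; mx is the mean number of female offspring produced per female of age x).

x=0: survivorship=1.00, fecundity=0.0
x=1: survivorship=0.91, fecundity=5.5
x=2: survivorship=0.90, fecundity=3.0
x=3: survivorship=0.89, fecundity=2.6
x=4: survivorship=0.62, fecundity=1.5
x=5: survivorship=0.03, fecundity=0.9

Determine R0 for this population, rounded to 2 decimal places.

10.98

lx·mx by age: 0, 5.005, 2.7, 2.314, 0.93, 0.027
R0 = Σ lx·mx = 10.976 → 10.98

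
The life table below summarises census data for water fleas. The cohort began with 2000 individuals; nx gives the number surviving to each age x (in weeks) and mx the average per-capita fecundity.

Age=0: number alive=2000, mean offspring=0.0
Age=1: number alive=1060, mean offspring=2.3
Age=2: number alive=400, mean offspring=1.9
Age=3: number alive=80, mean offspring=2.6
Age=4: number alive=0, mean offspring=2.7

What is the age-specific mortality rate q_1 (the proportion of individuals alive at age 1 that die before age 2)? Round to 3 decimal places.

0.623

lx = nx/n0 = nx/2000: 1, 0.53, 0.2, 0.04, 0
q_1 = (l_1 − l_2) / l_1 = (0.53 − 0.2) / 0.53
     = 0.33 / 0.53 = 0.622642… → 0.623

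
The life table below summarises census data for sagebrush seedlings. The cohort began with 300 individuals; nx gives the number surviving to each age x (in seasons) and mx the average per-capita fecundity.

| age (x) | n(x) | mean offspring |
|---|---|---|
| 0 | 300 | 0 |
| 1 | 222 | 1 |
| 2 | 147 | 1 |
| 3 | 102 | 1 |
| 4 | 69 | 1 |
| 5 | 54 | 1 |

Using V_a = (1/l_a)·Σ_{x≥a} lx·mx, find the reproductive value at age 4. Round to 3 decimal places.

1.783

lx = nx/n0 = nx/300: 1, 0.74, 0.49, 0.34, 0.23, 0.18
lx·mx for x ≥ 4: 0.23, 0.18 → sum = 0.41
V_4 = 0.41 / l_4 = 0.41 / 0.23 = 1.782609… → 1.783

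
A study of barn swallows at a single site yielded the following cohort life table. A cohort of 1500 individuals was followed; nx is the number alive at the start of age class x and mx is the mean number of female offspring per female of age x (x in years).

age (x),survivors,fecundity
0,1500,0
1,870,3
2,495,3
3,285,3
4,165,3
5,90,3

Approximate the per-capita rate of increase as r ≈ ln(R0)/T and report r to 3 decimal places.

0.666

lx = nx/n0 = nx/1500: 1, 0.58, 0.33, 0.19, 0.11, 0.06
R0 = Σ lx·mx = 0 + 1.74 + 0.99 + 0.57 + 0.33 + 0.18 = 3.81
Σ x·lx·mx = 7.65; T = 7.65/3.81 = 2.00787…
r ≈ ln(R0)/T = ln(3.81)/2.00787… = 0.66619… → 0.666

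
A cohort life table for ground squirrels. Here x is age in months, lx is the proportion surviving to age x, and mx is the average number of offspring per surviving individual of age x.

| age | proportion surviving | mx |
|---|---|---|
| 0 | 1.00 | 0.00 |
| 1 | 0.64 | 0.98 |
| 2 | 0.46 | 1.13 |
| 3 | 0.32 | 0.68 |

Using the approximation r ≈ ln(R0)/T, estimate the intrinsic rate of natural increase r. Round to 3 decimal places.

R0 = Σ lx·mx = 0 + 0.6272 + 0.5198 + 0.2176 = 1.3646
Σ x·lx·mx = 2.3196; T = 2.3196/1.3646 = 1.69984…
r ≈ ln(R0)/T = ln(1.3646)/1.69984… = 0.18288… → 0.183

0.183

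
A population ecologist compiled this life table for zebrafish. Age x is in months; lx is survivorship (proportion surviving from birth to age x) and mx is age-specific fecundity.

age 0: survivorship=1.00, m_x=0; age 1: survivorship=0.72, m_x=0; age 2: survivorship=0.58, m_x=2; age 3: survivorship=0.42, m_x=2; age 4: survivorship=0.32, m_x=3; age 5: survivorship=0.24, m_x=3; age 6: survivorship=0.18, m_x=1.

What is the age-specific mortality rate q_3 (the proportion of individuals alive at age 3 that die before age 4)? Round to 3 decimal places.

0.238

q_3 = (l_3 − l_4) / l_3 = (0.42 − 0.32) / 0.42
     = 0.1 / 0.42 = 0.238095… → 0.238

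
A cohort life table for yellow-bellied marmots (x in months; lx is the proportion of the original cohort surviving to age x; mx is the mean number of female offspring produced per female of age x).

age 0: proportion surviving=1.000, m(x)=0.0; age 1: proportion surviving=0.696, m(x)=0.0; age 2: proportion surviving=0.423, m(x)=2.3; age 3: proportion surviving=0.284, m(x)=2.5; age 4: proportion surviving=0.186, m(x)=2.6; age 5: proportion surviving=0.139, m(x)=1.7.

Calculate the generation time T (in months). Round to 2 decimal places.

lx·mx: 0, 0, 0.9729, 0.71, 0.4836, 0.2363 → R0 = 2.4028
x·lx·mx: 0, 0, 1.9458, 2.13, 1.9344, 1.1815 → Σ = 7.1917
T = 7.1917 / 2.4028 = 2.99305… → 2.99

2.99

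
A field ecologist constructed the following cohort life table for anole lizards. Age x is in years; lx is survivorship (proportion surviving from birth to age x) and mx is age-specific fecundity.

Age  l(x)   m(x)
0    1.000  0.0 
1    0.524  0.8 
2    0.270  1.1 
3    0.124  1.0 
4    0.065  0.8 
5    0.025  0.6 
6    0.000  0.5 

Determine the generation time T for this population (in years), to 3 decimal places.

lx·mx: 0, 0.4192, 0.297, 0.124, 0.052, 0.015, 0 → R0 = 0.9072
x·lx·mx: 0, 0.4192, 0.594, 0.372, 0.208, 0.075, 0 → Σ = 1.6682
T = 1.6682 / 0.9072 = 1.838845… → 1.839

1.839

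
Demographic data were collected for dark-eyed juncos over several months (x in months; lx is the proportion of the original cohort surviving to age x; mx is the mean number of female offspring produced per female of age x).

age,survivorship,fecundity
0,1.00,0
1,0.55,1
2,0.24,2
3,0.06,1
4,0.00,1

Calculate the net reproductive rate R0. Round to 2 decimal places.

1.09

lx·mx by age: 0, 0.55, 0.48, 0.06, 0
R0 = Σ lx·mx = 1.09 → 1.09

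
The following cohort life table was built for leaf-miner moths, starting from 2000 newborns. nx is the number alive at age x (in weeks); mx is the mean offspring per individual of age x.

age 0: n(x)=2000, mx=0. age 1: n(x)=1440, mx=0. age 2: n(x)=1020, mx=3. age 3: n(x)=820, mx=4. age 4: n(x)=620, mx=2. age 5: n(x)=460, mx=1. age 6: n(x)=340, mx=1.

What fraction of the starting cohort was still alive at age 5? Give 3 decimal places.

l_5 = n_5/n_0 = 460/2000 = 0.23 → 0.230

0.230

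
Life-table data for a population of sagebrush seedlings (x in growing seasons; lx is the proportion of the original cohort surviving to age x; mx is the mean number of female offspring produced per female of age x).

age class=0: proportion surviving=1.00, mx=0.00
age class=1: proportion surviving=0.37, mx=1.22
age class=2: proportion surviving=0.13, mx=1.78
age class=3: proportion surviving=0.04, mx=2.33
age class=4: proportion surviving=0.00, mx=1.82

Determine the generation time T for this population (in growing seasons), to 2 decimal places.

lx·mx: 0, 0.4514, 0.2314, 0.0932, 0 → R0 = 0.776
x·lx·mx: 0, 0.4514, 0.4628, 0.2796, 0 → Σ = 1.1938
T = 1.1938 / 0.776 = 1.538402… → 1.54

1.54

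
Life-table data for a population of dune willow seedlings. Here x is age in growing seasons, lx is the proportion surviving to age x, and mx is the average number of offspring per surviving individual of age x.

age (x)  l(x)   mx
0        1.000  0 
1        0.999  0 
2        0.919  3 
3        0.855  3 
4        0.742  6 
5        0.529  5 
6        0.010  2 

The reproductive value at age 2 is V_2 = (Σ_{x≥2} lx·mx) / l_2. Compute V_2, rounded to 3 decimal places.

lx·mx for x ≥ 2: 2.757, 2.565, 4.452, 2.645, 0.02 → sum = 12.439
V_2 = 12.439 / l_2 = 12.439 / 0.919 = 13.535365… → 13.535

13.535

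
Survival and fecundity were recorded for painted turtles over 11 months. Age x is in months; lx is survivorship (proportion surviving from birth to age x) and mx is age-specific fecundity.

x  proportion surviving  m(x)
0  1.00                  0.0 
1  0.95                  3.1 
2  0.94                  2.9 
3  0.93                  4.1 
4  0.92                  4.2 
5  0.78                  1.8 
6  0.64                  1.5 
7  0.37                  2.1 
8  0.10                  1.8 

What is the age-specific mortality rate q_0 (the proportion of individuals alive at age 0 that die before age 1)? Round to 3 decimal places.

q_0 = (l_0 − l_1) / l_0 = (1 − 0.95) / 1
     = 0.05 / 1 = 0.05 → 0.050

0.050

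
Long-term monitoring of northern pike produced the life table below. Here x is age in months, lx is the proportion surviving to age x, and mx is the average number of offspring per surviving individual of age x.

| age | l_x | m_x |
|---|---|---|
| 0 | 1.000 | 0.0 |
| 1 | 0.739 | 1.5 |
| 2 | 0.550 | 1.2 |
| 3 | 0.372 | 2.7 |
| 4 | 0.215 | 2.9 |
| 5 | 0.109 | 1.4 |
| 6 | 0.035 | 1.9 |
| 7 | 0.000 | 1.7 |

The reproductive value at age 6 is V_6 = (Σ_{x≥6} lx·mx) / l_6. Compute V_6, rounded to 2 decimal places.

lx·mx for x ≥ 6: 0.0665, 0 → sum = 0.0665
V_6 = 0.0665 / l_6 = 0.0665 / 0.035 = 1.9 → 1.90

1.90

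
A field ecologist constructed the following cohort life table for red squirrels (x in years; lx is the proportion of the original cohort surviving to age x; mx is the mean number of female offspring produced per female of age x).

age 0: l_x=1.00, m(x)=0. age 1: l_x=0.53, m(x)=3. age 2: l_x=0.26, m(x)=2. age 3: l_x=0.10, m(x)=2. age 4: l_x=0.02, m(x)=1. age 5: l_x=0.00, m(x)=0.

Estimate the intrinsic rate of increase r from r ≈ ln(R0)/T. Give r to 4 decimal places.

R0 = Σ lx·mx = 0 + 1.59 + 0.52 + 0.2 + 0.02 + 0 = 2.33
Σ x·lx·mx = 3.31; T = 3.31/2.33 = 1.4206…
r ≈ ln(R0)/T = ln(2.33)/1.4206… = 0.59543… → 0.5954

0.5954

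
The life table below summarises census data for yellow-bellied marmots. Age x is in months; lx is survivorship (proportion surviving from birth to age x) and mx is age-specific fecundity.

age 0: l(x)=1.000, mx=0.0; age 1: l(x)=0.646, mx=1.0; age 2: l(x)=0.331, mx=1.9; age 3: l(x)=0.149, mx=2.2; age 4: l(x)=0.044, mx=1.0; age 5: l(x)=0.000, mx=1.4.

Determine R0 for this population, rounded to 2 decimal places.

lx·mx by age: 0, 0.646, 0.6289, 0.3278, 0.044, 0
R0 = Σ lx·mx = 1.6467 → 1.65

1.65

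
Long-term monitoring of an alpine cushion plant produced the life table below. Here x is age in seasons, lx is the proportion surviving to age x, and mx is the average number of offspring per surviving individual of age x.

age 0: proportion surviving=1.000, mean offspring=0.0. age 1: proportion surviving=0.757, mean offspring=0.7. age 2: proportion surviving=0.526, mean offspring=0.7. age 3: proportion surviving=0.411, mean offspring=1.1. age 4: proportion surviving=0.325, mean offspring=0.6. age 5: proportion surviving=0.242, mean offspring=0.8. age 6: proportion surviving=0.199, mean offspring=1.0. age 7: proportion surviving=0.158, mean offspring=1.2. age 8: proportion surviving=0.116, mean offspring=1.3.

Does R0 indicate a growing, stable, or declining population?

R0 = Σ lx·mx = 0 + 0.5299 + 0.3682 + 0.4521 + 0.195 + 0.1936 + 0.199 + 0.1896 + 0.1508 = 2.2782
R0 > 1, so the population is growing.

growing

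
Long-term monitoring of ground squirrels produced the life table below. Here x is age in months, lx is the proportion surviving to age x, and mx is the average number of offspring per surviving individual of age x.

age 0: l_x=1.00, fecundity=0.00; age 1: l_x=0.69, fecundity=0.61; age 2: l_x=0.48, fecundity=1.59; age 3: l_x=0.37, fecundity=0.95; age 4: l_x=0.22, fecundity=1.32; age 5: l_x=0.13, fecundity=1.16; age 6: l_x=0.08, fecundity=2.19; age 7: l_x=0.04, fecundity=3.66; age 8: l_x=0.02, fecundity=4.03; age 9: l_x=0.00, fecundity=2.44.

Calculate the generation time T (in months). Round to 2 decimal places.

3.21

lx·mx: 0, 0.4209, 0.7632, 0.3515, 0.2904, 0.1508, 0.1752, 0.1464, 0.0806, 0 → R0 = 2.379
x·lx·mx: 0, 0.4209, 1.5264, 1.0545, 1.1616, 0.754, 1.0512, 1.0248, 0.6448, 0 → Σ = 7.6382
T = 7.6382 / 2.379 = 3.210677… → 3.21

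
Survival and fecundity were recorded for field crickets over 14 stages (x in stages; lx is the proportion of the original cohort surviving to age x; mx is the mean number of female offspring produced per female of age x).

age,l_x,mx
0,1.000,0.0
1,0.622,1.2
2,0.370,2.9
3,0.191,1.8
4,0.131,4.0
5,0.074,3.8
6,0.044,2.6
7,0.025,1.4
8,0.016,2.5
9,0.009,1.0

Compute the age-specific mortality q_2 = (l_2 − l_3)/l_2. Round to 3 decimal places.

q_2 = (l_2 − l_3) / l_2 = (0.37 − 0.191) / 0.37
     = 0.179 / 0.37 = 0.483784… → 0.484

0.484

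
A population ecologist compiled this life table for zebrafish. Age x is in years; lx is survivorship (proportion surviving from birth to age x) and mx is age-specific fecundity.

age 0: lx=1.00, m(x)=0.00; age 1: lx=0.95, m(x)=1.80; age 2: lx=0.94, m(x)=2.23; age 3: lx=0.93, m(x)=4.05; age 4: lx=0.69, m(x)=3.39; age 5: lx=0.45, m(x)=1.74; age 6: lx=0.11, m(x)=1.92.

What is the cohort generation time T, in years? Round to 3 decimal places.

lx·mx: 0, 1.71, 2.0962, 3.7665, 2.3391, 0.783, 0.2112 → R0 = 10.906
x·lx·mx: 0, 1.71, 4.1924, 11.2995, 9.3564, 3.915, 1.2672 → Σ = 31.7405
T = 31.7405 / 10.906 = 2.91037… → 2.910

2.910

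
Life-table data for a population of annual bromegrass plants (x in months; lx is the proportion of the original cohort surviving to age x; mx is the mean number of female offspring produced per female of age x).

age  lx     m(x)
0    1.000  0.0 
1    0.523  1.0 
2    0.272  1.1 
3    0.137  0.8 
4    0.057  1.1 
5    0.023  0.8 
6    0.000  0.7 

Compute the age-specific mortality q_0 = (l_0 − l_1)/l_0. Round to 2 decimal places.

0.48

q_0 = (l_0 − l_1) / l_0 = (1 − 0.523) / 1
     = 0.477 / 1 = 0.477 → 0.48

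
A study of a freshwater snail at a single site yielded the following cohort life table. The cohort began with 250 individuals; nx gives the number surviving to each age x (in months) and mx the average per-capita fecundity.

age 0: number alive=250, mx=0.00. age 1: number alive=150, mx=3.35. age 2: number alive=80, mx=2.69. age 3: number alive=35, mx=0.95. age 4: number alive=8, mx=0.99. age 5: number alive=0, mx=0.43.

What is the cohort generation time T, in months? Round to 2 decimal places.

lx = nx/n0 = nx/250: 1, 0.6, 0.32, 0.14, 0.032, 0
lx·mx: 0, 2.01, 0.8608, 0.133, 0.03168, 0 → R0 = 3.03548
x·lx·mx: 0, 2.01, 1.7216, 0.399, 0.12672, 0 → Σ = 4.25732
T = 4.25732 / 3.03548 = 1.40252… → 1.40

1.40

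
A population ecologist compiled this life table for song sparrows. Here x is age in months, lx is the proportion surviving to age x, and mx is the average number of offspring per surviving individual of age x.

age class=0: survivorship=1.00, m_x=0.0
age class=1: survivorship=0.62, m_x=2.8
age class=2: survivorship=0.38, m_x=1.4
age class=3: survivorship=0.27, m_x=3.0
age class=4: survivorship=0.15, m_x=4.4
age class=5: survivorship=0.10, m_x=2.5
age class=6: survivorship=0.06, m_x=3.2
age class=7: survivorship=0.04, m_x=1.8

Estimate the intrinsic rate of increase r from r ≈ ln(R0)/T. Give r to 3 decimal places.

0.571

R0 = Σ lx·mx = 0 + 1.736 + 0.532 + 0.81 + 0.66 + 0.25 + 0.192 + 0.072 = 4.252
Σ x·lx·mx = 10.776; T = 10.776/4.252 = 2.53434…
r ≈ ln(R0)/T = ln(4.252)/2.53434… = 0.57111… → 0.571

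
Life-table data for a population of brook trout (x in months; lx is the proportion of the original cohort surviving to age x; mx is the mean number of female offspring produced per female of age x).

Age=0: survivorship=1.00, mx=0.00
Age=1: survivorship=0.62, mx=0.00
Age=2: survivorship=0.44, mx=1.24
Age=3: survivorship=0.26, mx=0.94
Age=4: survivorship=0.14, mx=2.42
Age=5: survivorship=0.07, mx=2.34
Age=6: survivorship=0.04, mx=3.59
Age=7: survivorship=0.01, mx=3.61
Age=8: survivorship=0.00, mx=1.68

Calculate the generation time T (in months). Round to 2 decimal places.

3.47

lx·mx: 0, 0, 0.5456, 0.2444, 0.3388, 0.1638, 0.1436, 0.0361, 0 → R0 = 1.4723
x·lx·mx: 0, 0, 1.0912, 0.7332, 1.3552, 0.819, 0.8616, 0.2527, 0 → Σ = 5.1129
T = 5.1129 / 1.4723 = 3.47273… → 3.47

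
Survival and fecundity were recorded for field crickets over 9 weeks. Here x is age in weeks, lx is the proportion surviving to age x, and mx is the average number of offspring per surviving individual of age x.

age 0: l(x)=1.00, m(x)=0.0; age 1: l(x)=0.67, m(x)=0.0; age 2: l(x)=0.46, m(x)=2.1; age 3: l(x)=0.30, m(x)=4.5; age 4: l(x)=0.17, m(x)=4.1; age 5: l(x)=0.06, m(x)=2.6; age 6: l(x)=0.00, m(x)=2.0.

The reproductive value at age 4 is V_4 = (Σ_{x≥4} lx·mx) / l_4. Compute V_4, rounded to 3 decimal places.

lx·mx for x ≥ 4: 0.697, 0.156, 0 → sum = 0.853
V_4 = 0.853 / l_4 = 0.853 / 0.17 = 5.017647… → 5.018

5.018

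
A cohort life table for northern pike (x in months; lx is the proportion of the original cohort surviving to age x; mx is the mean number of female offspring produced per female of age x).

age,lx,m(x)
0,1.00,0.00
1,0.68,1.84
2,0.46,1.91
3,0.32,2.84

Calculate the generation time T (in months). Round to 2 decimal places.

lx·mx: 0, 1.2512, 0.8786, 0.9088 → R0 = 3.0386
x·lx·mx: 0, 1.2512, 1.7572, 2.7264 → Σ = 5.7348
T = 5.7348 / 3.0386 = 1.887317… → 1.89

1.89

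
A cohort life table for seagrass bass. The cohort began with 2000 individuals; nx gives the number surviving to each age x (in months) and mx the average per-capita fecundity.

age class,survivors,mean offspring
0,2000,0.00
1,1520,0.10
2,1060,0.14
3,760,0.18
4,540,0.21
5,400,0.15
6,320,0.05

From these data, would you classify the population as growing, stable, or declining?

lx = nx/n0 = nx/2000: 1, 0.76, 0.53, 0.38, 0.27, 0.2, 0.16
R0 = Σ lx·mx = 0 + 0.076 + 0.0742 + 0.0684 + 0.0567 + 0.03 + 0.008 = 0.3133
R0 < 1, so the population is declining.

declining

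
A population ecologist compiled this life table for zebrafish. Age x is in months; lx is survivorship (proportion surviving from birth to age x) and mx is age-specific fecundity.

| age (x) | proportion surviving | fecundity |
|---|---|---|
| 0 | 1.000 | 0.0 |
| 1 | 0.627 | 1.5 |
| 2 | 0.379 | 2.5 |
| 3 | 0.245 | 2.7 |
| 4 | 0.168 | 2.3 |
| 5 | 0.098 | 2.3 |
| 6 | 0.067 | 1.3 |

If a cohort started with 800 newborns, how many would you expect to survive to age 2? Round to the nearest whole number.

Expected survivors = N0 · l_2 = 800 × 0.379 = 303.2 → 303

303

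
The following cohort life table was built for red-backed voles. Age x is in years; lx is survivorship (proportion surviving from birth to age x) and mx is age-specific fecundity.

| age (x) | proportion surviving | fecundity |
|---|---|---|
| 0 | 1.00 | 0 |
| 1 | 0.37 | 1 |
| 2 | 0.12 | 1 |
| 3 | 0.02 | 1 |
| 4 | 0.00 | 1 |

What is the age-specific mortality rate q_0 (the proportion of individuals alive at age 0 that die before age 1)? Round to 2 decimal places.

0.63

q_0 = (l_0 − l_1) / l_0 = (1 − 0.37) / 1
     = 0.63 / 1 = 0.63 → 0.63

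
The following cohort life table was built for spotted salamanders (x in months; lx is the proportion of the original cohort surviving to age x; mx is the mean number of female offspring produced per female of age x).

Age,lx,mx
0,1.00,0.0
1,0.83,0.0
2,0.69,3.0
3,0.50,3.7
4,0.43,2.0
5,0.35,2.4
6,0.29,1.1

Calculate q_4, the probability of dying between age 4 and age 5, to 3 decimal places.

q_4 = (l_4 − l_5) / l_4 = (0.43 − 0.35) / 0.43
     = 0.08 / 0.43 = 0.186047… → 0.186

0.186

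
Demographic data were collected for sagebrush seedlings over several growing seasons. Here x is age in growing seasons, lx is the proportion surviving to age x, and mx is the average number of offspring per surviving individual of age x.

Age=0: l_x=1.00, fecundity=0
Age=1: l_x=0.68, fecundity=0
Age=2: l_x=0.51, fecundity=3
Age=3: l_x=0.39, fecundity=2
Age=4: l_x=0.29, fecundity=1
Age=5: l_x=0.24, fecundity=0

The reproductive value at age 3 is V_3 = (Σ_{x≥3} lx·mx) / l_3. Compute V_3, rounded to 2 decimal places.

lx·mx for x ≥ 3: 0.78, 0.29, 0 → sum = 1.07
V_3 = 1.07 / l_3 = 1.07 / 0.39 = 2.74359… → 2.74

2.74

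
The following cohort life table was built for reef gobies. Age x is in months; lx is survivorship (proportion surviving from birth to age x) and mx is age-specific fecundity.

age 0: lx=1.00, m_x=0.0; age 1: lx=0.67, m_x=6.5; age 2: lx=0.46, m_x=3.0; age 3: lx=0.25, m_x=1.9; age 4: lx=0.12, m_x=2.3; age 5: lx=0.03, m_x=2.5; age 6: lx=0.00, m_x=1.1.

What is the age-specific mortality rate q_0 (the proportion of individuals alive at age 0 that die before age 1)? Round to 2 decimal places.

q_0 = (l_0 − l_1) / l_0 = (1 − 0.67) / 1
     = 0.33 / 1 = 0.33 → 0.33

0.33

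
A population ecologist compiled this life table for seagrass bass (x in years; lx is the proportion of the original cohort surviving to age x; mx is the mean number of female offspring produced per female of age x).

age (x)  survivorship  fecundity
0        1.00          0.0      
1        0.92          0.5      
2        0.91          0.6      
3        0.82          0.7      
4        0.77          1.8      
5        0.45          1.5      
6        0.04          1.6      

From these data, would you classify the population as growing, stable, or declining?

growing

R0 = Σ lx·mx = 0 + 0.46 + 0.546 + 0.574 + 1.386 + 0.675 + 0.064 = 3.705
R0 > 1, so the population is growing.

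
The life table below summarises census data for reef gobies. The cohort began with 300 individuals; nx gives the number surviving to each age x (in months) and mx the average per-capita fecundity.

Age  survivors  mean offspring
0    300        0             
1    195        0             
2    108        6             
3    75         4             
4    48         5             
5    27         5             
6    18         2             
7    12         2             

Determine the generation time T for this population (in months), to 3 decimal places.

lx = nx/n0 = nx/300: 1, 0.65, 0.36, 0.25, 0.16, 0.09, 0.06, 0.04
lx·mx: 0, 0, 2.16, 1, 0.8, 0.45, 0.12, 0.08 → R0 = 4.61
x·lx·mx: 0, 0, 4.32, 3, 3.2, 2.25, 0.72, 0.56 → Σ = 14.05
T = 14.05 / 4.61 = 3.047722… → 3.048

3.048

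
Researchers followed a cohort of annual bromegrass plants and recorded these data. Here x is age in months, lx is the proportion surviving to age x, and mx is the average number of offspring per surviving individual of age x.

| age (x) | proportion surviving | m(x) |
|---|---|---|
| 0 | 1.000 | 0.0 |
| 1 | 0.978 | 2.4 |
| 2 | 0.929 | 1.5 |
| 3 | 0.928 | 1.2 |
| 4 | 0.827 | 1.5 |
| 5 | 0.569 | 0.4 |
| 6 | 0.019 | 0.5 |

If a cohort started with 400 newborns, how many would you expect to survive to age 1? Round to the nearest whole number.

Expected survivors = N0 · l_1 = 400 × 0.978 = 391.2 → 391

391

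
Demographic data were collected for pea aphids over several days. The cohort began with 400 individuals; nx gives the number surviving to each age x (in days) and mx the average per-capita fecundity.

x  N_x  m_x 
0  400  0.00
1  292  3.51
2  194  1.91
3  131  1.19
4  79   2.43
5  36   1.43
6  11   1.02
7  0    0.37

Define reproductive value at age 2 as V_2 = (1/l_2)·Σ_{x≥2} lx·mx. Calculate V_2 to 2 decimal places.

lx = nx/n0 = nx/400: 1, 0.73, 0.485, 0.3275, 0.1975, 0.09, 0.0275, 0
lx·mx for x ≥ 2: 0.92635, 0.389725, 0.479925, 0.1287, 0.02805, 0 → sum = 1.95275
V_2 = 1.95275 / l_2 = 1.95275 / 0.485 = 4.026289… → 4.03

4.03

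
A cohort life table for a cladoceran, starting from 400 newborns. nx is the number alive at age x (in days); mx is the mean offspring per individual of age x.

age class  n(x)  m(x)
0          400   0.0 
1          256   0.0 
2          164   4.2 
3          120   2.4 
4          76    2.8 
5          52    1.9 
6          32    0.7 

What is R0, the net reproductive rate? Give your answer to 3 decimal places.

lx = nx/n0 = nx/400: 1, 0.64, 0.41, 0.3, 0.19, 0.13, 0.08
lx·mx by age: 0, 0, 1.722, 0.72, 0.532, 0.247, 0.056
R0 = Σ lx·mx = 3.277 → 3.277

3.277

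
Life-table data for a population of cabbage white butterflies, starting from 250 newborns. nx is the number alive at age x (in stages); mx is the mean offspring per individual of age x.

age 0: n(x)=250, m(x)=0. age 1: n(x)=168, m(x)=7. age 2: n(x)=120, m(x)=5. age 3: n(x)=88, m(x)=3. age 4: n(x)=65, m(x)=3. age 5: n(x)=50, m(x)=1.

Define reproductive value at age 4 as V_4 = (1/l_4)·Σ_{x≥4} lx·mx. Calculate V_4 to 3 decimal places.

lx = nx/n0 = nx/250: 1, 0.672, 0.48, 0.352, 0.26, 0.2
lx·mx for x ≥ 4: 0.78, 0.2 → sum = 0.98
V_4 = 0.98 / l_4 = 0.98 / 0.26 = 3.769231… → 3.769

3.769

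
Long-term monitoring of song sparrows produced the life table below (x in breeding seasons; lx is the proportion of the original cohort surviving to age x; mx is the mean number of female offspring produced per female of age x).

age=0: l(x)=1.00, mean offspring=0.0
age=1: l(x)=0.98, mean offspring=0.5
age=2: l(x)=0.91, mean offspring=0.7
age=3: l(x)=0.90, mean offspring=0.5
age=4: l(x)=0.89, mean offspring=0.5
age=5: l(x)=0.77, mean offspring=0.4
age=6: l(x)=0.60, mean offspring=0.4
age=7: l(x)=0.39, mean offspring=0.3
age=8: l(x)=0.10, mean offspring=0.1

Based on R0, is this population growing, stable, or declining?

R0 = Σ lx·mx = 0 + 0.49 + 0.637 + 0.45 + 0.445 + 0.308 + 0.24 + 0.117 + 0.01 = 2.697
R0 > 1, so the population is growing.

growing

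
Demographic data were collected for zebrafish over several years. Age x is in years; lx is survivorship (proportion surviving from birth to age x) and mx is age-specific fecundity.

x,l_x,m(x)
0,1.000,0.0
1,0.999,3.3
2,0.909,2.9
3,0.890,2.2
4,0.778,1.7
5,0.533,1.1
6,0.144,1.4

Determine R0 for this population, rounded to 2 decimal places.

lx·mx by age: 0, 3.2967, 2.6361, 1.958, 1.3226, 0.5863, 0.2016
R0 = Σ lx·mx = 10.0013 → 10.00

10.00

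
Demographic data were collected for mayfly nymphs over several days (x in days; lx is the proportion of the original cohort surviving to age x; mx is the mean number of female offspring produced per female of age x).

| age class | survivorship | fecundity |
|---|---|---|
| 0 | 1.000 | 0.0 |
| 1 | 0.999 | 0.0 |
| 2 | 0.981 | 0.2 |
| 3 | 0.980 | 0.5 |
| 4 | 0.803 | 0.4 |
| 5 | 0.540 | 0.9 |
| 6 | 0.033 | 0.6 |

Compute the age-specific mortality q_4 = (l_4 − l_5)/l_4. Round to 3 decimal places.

q_4 = (l_4 − l_5) / l_4 = (0.803 − 0.54) / 0.803
     = 0.263 / 0.803 = 0.327522… → 0.328

0.328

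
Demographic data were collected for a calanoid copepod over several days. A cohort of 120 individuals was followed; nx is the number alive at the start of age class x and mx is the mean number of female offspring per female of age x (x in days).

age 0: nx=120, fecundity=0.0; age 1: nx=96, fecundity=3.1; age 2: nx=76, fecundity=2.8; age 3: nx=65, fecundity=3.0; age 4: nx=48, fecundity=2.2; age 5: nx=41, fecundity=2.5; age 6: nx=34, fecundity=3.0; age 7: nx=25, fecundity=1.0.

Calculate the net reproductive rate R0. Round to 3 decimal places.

lx = nx/n0 = nx/120: 1, 0.8, 0.63333…, 0.54167…, 0.4, 0.34167…, 0.28333…, 0.20833…
lx·mx by age: 0, 2.48, 1.773333…, 1.625…, 0.88, 0.854167…, 0.85…, 0.208333…
R0 = Σ lx·mx = 8.670833… → 8.671

8.671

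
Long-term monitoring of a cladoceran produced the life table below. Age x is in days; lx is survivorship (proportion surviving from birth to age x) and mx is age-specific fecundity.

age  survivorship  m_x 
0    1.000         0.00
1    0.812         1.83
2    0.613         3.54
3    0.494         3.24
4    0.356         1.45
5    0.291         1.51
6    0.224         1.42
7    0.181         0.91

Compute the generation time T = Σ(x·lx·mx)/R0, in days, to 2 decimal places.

2.68

lx·mx: 0, 1.48596, 2.17002, 1.60056, 0.5162, 0.43941, 0.31808, 0.16471 → R0 = 6.69494
x·lx·mx: 0, 1.48596, 4.34004, 4.80168, 2.0648, 2.19705, 1.90848, 1.15297 → Σ = 17.95098
T = 17.95098 / 6.69494 = 2.681276… → 2.68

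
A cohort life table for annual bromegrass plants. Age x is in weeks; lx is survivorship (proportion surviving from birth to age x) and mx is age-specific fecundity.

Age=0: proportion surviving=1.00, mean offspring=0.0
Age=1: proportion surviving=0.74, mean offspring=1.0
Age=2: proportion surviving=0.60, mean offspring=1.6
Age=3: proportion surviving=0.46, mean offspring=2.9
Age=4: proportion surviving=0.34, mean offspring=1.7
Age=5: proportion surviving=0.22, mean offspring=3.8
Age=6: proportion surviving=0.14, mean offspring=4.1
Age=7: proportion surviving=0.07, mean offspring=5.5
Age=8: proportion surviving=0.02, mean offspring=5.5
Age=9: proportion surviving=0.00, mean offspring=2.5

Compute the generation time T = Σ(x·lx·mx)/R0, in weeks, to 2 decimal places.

lx·mx: 0, 0.74, 0.96, 1.334, 0.578, 0.836, 0.574, 0.385, 0.11, 0 → R0 = 5.517
x·lx·mx: 0, 0.74, 1.92, 4.002, 2.312, 4.18, 3.444, 2.695, 0.88, 0 → Σ = 20.173
T = 20.173 / 5.517 = 3.656516… → 3.66

3.66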